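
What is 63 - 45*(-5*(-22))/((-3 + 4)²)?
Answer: -4887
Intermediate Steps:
63 - 45*(-5*(-22))/((-3 + 4)²) = 63 - 4950/(1²) = 63 - 4950/1 = 63 - 4950 = -4887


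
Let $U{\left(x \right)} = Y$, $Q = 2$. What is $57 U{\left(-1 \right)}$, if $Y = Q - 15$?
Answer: $-741$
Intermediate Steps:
$Y = -13$ ($Y = 2 - 15 = -13$)
$U{\left(x \right)} = -13$
$57 U{\left(-1 \right)} = 57 \left(-13\right) = -741$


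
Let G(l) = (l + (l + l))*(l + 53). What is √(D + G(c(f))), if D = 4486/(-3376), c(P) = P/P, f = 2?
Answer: √114451886/844 ≈ 12.676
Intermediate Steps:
c(P) = 1
D = -2243/1688 (D = 4486*(-1/3376) = -2243/1688 ≈ -1.3288)
G(l) = 3*l*(53 + l) (G(l) = (l + 2*l)*(53 + l) = (3*l)*(53 + l) = 3*l*(53 + l))
√(D + G(c(f))) = √(-2243/1688 + 3*1*(53 + 1)) = √(-2243/1688 + 3*1*54) = √(-2243/1688 + 162) = √(271213/1688) = √114451886/844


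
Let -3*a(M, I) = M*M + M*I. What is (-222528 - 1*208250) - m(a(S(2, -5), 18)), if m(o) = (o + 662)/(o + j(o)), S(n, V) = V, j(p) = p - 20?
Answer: -4308073/10 ≈ -4.3081e+5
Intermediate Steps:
j(p) = -20 + p
a(M, I) = -M**2/3 - I*M/3 (a(M, I) = -(M*M + M*I)/3 = -(M**2 + I*M)/3 = -M**2/3 - I*M/3)
m(o) = (662 + o)/(-20 + 2*o) (m(o) = (o + 662)/(o + (-20 + o)) = (662 + o)/(-20 + 2*o))
(-222528 - 1*208250) - m(a(S(2, -5), 18)) = (-222528 - 1*208250) - (662 - 1/3*(-5)*(18 - 5))/(2*(-10 - 1/3*(-5)*(18 - 5))) = (-222528 - 208250) - (662 - 1/3*(-5)*13)/(2*(-10 - 1/3*(-5)*13)) = -430778 - (662 + 65/3)/(2*(-10 + 65/3)) = -430778 - 2051/(2*35/3*3) = -430778 - 3*2051/(2*35*3) = -430778 - 1*293/10 = -430778 - 293/10 = -4308073/10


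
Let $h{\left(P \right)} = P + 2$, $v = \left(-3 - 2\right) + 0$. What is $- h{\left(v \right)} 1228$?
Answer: $3684$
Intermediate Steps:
$v = -5$ ($v = -5 + 0 = -5$)
$h{\left(P \right)} = 2 + P$
$- h{\left(v \right)} 1228 = - \left(2 - 5\right) 1228 = - \left(-3\right) 1228 = \left(-1\right) \left(-3684\right) = 3684$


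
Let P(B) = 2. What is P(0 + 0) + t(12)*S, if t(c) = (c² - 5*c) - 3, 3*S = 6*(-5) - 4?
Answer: -916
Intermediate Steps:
S = -34/3 (S = (6*(-5) - 4)/3 = (-30 - 4)/3 = (⅓)*(-34) = -34/3 ≈ -11.333)
t(c) = -3 + c² - 5*c
P(0 + 0) + t(12)*S = 2 + (-3 + 12² - 5*12)*(-34/3) = 2 + (-3 + 144 - 60)*(-34/3) = 2 + 81*(-34/3) = 2 - 918 = -916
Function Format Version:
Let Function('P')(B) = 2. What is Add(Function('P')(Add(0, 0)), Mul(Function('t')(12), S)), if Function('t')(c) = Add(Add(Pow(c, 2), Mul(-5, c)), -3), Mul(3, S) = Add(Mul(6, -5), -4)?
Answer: -916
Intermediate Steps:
S = Rational(-34, 3) (S = Mul(Rational(1, 3), Add(Mul(6, -5), -4)) = Mul(Rational(1, 3), Add(-30, -4)) = Mul(Rational(1, 3), -34) = Rational(-34, 3) ≈ -11.333)
Function('t')(c) = Add(-3, Pow(c, 2), Mul(-5, c))
Add(Function('P')(Add(0, 0)), Mul(Function('t')(12), S)) = Add(2, Mul(Add(-3, Pow(12, 2), Mul(-5, 12)), Rational(-34, 3))) = Add(2, Mul(Add(-3, 144, -60), Rational(-34, 3))) = Add(2, Mul(81, Rational(-34, 3))) = Add(2, -918) = -916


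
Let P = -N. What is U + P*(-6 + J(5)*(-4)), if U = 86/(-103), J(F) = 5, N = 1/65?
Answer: -224/515 ≈ -0.43495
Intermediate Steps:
N = 1/65 ≈ 0.015385
U = -86/103 (U = 86*(-1/103) = -86/103 ≈ -0.83495)
P = -1/65 (P = -1*1/65 = -1/65 ≈ -0.015385)
U + P*(-6 + J(5)*(-4)) = -86/103 - (-6 + 5*(-4))/65 = -86/103 - (-6 - 20)/65 = -86/103 - 1/65*(-26) = -86/103 + 2/5 = -224/515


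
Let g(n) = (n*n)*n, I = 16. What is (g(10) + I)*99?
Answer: 100584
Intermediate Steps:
g(n) = n³ (g(n) = n²*n = n³)
(g(10) + I)*99 = (10³ + 16)*99 = (1000 + 16)*99 = 1016*99 = 100584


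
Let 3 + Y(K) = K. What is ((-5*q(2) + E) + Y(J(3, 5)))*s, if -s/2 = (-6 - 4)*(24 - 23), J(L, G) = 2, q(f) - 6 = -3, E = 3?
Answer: -260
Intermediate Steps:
q(f) = 3 (q(f) = 6 - 3 = 3)
Y(K) = -3 + K
s = 20 (s = -2*(-6 - 4)*(24 - 23) = -(-20) = -2*(-10) = 20)
((-5*q(2) + E) + Y(J(3, 5)))*s = ((-5*3 + 3) + (-3 + 2))*20 = ((-15 + 3) - 1)*20 = (-12 - 1)*20 = -13*20 = -260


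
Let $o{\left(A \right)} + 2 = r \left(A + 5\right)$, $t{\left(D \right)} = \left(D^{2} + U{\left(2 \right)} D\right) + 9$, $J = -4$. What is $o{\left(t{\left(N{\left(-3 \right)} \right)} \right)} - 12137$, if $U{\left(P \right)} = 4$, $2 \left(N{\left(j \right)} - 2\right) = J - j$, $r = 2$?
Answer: $- \frac{24189}{2} \approx -12095.0$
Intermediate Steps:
$N{\left(j \right)} = - \frac{j}{2}$ ($N{\left(j \right)} = 2 + \frac{-4 - j}{2} = 2 - \left(2 + \frac{j}{2}\right) = - \frac{j}{2}$)
$t{\left(D \right)} = 9 + D^{2} + 4 D$ ($t{\left(D \right)} = \left(D^{2} + 4 D\right) + 9 = 9 + D^{2} + 4 D$)
$o{\left(A \right)} = 8 + 2 A$ ($o{\left(A \right)} = -2 + 2 \left(A + 5\right) = -2 + 2 \left(5 + A\right) = -2 + \left(10 + 2 A\right) = 8 + 2 A$)
$o{\left(t{\left(N{\left(-3 \right)} \right)} \right)} - 12137 = \left(8 + 2 \left(9 + \left(\left(- \frac{1}{2}\right) \left(-3\right)\right)^{2} + 4 \left(\left(- \frac{1}{2}\right) \left(-3\right)\right)\right)\right) - 12137 = \left(8 + 2 \left(9 + \left(\frac{3}{2}\right)^{2} + 4 \cdot \frac{3}{2}\right)\right) - 12137 = \left(8 + 2 \left(9 + \frac{9}{4} + 6\right)\right) - 12137 = \left(8 + 2 \cdot \frac{69}{4}\right) - 12137 = \left(8 + \frac{69}{2}\right) - 12137 = \frac{85}{2} - 12137 = - \frac{24189}{2}$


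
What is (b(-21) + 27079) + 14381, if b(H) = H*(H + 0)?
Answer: 41901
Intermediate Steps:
b(H) = H² (b(H) = H*H = H²)
(b(-21) + 27079) + 14381 = ((-21)² + 27079) + 14381 = (441 + 27079) + 14381 = 27520 + 14381 = 41901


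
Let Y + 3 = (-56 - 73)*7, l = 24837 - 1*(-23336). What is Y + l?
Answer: 47267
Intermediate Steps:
l = 48173 (l = 24837 + 23336 = 48173)
Y = -906 (Y = -3 + (-56 - 73)*7 = -3 - 129*7 = -3 - 903 = -906)
Y + l = -906 + 48173 = 47267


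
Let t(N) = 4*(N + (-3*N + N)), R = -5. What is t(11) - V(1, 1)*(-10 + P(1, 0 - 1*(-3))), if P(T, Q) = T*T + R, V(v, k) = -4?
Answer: -100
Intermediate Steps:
t(N) = -4*N (t(N) = 4*(N - 2*N) = 4*(-N) = -4*N)
P(T, Q) = -5 + T**2 (P(T, Q) = T*T - 5 = T**2 - 5 = -5 + T**2)
t(11) - V(1, 1)*(-10 + P(1, 0 - 1*(-3))) = -4*11 - (-4)*(-10 + (-5 + 1**2)) = -44 - (-4)*(-10 + (-5 + 1)) = -44 - (-4)*(-10 - 4) = -44 - (-4)*(-14) = -44 - 1*56 = -44 - 56 = -100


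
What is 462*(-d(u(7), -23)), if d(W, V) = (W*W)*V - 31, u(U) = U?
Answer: 534996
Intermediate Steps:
d(W, V) = -31 + V*W² (d(W, V) = W²*V - 31 = V*W² - 31 = -31 + V*W²)
462*(-d(u(7), -23)) = 462*(-(-31 - 23*7²)) = 462*(-(-31 - 23*49)) = 462*(-(-31 - 1127)) = 462*(-1*(-1158)) = 462*1158 = 534996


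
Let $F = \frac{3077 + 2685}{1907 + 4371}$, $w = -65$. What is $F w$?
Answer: $- \frac{4355}{73} \approx -59.658$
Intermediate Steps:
$F = \frac{67}{73}$ ($F = \frac{5762}{6278} = 5762 \cdot \frac{1}{6278} = \frac{67}{73} \approx 0.91781$)
$F w = \frac{67}{73} \left(-65\right) = - \frac{4355}{73}$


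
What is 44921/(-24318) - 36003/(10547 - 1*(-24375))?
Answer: -611063029/212308299 ≈ -2.8782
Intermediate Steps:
44921/(-24318) - 36003/(10547 - 1*(-24375)) = 44921*(-1/24318) - 36003/(10547 + 24375) = -44921/24318 - 36003/34922 = -611063029/212308299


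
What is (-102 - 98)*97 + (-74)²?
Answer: -13924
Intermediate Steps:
(-102 - 98)*97 + (-74)² = -200*97 + 5476 = -19400 + 5476 = -13924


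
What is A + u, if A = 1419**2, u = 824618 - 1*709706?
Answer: 2128473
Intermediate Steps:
u = 114912 (u = 824618 - 709706 = 114912)
A = 2013561
A + u = 2013561 + 114912 = 2128473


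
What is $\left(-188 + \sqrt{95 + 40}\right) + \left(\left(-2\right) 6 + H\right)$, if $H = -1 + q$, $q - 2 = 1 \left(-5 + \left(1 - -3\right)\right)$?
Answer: $-200 + 3 \sqrt{15} \approx -188.38$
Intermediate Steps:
$q = 1$ ($q = 2 + 1 \left(-5 + \left(1 - -3\right)\right) = 2 + 1 \left(-5 + \left(1 + 3\right)\right) = 2 + 1 \left(-5 + 4\right) = 2 + 1 \left(-1\right) = 2 - 1 = 1$)
$H = 0$ ($H = -1 + 1 = 0$)
$\left(-188 + \sqrt{95 + 40}\right) + \left(\left(-2\right) 6 + H\right) = \left(-188 + \sqrt{95 + 40}\right) + \left(\left(-2\right) 6 + 0\right) = \left(-188 + \sqrt{135}\right) + \left(-12 + 0\right) = \left(-188 + 3 \sqrt{15}\right) - 12 = -200 + 3 \sqrt{15}$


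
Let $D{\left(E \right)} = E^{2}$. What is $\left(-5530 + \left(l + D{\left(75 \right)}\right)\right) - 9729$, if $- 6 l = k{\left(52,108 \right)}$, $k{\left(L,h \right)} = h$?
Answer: $-9652$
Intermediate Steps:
$l = -18$ ($l = \left(- \frac{1}{6}\right) 108 = -18$)
$\left(-5530 + \left(l + D{\left(75 \right)}\right)\right) - 9729 = \left(-5530 - \left(18 - 75^{2}\right)\right) - 9729 = \left(-5530 + \left(-18 + 5625\right)\right) - 9729 = \left(-5530 + 5607\right) - 9729 = 77 - 9729 = -9652$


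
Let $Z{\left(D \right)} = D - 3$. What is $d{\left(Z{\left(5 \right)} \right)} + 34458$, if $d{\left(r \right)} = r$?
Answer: $34460$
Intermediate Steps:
$Z{\left(D \right)} = -3 + D$ ($Z{\left(D \right)} = D - 3 = -3 + D$)
$d{\left(Z{\left(5 \right)} \right)} + 34458 = \left(-3 + 5\right) + 34458 = 2 + 34458 = 34460$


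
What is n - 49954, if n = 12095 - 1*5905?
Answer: -43764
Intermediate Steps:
n = 6190 (n = 12095 - 5905 = 6190)
n - 49954 = 6190 - 49954 = -43764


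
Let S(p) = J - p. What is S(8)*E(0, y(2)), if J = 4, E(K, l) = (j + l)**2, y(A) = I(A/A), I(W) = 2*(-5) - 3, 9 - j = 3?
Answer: -196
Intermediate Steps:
j = 6 (j = 9 - 1*3 = 9 - 3 = 6)
I(W) = -13 (I(W) = -10 - 3 = -13)
y(A) = -13
E(K, l) = (6 + l)**2
S(p) = 4 - p
S(8)*E(0, y(2)) = (4 - 1*8)*(6 - 13)**2 = (4 - 8)*(-7)**2 = -4*49 = -196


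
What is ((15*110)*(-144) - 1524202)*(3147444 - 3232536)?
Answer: 149915255784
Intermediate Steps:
((15*110)*(-144) - 1524202)*(3147444 - 3232536) = (1650*(-144) - 1524202)*(-85092) = (-237600 - 1524202)*(-85092) = -1761802*(-85092) = 149915255784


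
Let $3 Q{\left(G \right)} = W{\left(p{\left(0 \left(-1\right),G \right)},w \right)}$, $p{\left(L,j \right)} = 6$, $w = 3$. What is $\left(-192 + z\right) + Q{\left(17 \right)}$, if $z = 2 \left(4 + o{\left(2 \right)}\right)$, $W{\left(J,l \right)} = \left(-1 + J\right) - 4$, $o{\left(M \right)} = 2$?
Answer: $- \frac{539}{3} \approx -179.67$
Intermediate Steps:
$W{\left(J,l \right)} = -5 + J$
$Q{\left(G \right)} = \frac{1}{3}$ ($Q{\left(G \right)} = \frac{-5 + 6}{3} = \frac{1}{3} \cdot 1 = \frac{1}{3}$)
$z = 12$ ($z = 2 \left(4 + 2\right) = 2 \cdot 6 = 12$)
$\left(-192 + z\right) + Q{\left(17 \right)} = \left(-192 + 12\right) + \frac{1}{3} = -180 + \frac{1}{3} = - \frac{539}{3}$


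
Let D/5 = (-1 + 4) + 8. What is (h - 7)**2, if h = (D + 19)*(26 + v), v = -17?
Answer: 434281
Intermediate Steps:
D = 55 (D = 5*((-1 + 4) + 8) = 5*(3 + 8) = 5*11 = 55)
h = 666 (h = (55 + 19)*(26 - 17) = 74*9 = 666)
(h - 7)**2 = (666 - 7)**2 = 659**2 = 434281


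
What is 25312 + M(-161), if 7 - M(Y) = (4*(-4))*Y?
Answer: 22743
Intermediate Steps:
M(Y) = 7 + 16*Y (M(Y) = 7 - 4*(-4)*Y = 7 - (-16)*Y = 7 + 16*Y)
25312 + M(-161) = 25312 + (7 + 16*(-161)) = 25312 + (7 - 2576) = 25312 - 2569 = 22743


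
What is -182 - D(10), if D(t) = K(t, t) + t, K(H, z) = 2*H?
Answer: -212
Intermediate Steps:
D(t) = 3*t (D(t) = 2*t + t = 3*t)
-182 - D(10) = -182 - 3*10 = -182 - 1*30 = -182 - 30 = -212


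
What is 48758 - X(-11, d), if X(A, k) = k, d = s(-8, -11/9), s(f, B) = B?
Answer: 438833/9 ≈ 48759.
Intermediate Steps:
d = -11/9 ≈ -1.2222
48758 - X(-11, d) = 48758 - 1*(-11/9) = 48758 + 11/9 = 438833/9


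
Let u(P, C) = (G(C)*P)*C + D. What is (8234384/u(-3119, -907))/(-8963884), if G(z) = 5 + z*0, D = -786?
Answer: -2058596/31696022666509 ≈ -6.4948e-8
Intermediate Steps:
G(z) = 5 (G(z) = 5 + 0 = 5)
u(P, C) = -786 + 5*C*P (u(P, C) = (5*P)*C - 786 = 5*C*P - 786 = -786 + 5*C*P)
(8234384/u(-3119, -907))/(-8963884) = (8234384/(-786 + 5*(-907)*(-3119)))/(-8963884) = (8234384/(-786 + 14144665))*(-1/8963884) = (8234384/14143879)*(-1/8963884) = -2058596/31696022666509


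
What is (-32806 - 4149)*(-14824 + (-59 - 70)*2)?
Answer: 557355310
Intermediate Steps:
(-32806 - 4149)*(-14824 + (-59 - 70)*2) = -36955*(-14824 - 129*2) = -36955*(-14824 - 258) = -36955*(-15082) = 557355310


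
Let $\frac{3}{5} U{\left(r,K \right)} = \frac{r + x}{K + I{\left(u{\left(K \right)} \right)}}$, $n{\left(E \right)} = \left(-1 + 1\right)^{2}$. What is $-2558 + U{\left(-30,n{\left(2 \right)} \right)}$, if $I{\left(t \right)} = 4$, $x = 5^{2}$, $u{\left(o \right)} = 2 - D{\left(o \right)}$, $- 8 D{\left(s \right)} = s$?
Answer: $- \frac{30721}{12} \approx -2560.1$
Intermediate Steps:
$D{\left(s \right)} = - \frac{s}{8}$
$u{\left(o \right)} = 2 + \frac{o}{8}$ ($u{\left(o \right)} = 2 - - \frac{o}{8} = 2 + \frac{o}{8}$)
$x = 25$
$n{\left(E \right)} = 0$ ($n{\left(E \right)} = 0^{2} = 0$)
$U{\left(r,K \right)} = \frac{5 \left(25 + r\right)}{3 \left(4 + K\right)}$ ($U{\left(r,K \right)} = \frac{5 \frac{r + 25}{K + 4}}{3} = \frac{5 \frac{25 + r}{4 + K}}{3} = \frac{5 \left(25 + r\right)}{3 \left(4 + K\right)}$)
$-2558 + U{\left(-30,n{\left(2 \right)} \right)} = -2558 + \frac{5 \left(25 - 30\right)}{3 \left(4 + 0\right)} = -2558 + \frac{5}{3} \cdot \frac{1}{4} \left(-5\right) = -2558 - \frac{25}{12} = - \frac{30721}{12}$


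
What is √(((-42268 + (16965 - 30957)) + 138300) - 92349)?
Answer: 13*I*√61 ≈ 101.53*I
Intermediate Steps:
√(((-42268 + (16965 - 30957)) + 138300) - 92349) = √(((-42268 - 13992) + 138300) - 92349) = √((-56260 + 138300) - 92349) = √(82040 - 92349) = √(-10309) = 13*I*√61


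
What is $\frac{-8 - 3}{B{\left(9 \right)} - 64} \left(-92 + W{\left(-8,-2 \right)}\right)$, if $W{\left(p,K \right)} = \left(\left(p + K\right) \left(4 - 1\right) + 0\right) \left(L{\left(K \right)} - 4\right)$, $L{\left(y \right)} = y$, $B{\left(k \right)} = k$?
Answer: $\frac{88}{5} \approx 17.6$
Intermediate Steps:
$W{\left(p,K \right)} = \left(-4 + K\right) \left(3 K + 3 p\right)$ ($W{\left(p,K \right)} = \left(\left(p + K\right) \left(4 - 1\right) + 0\right) \left(K - 4\right) = \left(\left(K + p\right) 3 + 0\right) \left(-4 + K\right) = \left(\left(3 K + 3 p\right) + 0\right) \left(-4 + K\right) = \left(3 K + 3 p\right) \left(-4 + K\right) = \left(-4 + K\right) \left(3 K + 3 p\right)$)
$\frac{-8 - 3}{B{\left(9 \right)} - 64} \left(-92 + W{\left(-8,-2 \right)}\right) = \frac{-8 - 3}{9 - 64} \left(-92 + \left(\left(-12\right) \left(-2\right) - -96 + 3 \left(-2\right)^{2} + 3 \left(-2\right) \left(-8\right)\right)\right) = - \frac{11}{-55} \left(-92 + \left(24 + 96 + 3 \cdot 4 + 48\right)\right) = \left(-11\right) \left(- \frac{1}{55}\right) \left(-92 + \left(24 + 96 + 12 + 48\right)\right) = \frac{-92 + 180}{5} = \frac{1}{5} \cdot 88 = \frac{88}{5}$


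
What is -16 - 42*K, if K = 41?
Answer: -1738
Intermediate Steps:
-16 - 42*K = -16 - 42*41 = -16 - 1722 = -1738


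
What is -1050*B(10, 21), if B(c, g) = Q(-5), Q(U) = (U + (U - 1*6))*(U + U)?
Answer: -168000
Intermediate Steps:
Q(U) = 2*U*(-6 + 2*U) (Q(U) = (U + (U - 6))*(2*U) = (U + (-6 + U))*(2*U) = (-6 + 2*U)*(2*U) = 2*U*(-6 + 2*U))
B(c, g) = 160 (B(c, g) = 4*(-5)*(-3 - 5) = 4*(-5)*(-8) = 160)
-1050*B(10, 21) = -1050*160 = -168000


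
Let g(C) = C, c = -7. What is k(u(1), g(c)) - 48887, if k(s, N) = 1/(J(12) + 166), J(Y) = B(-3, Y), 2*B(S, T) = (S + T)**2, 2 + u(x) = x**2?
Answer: -20190329/413 ≈ -48887.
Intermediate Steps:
u(x) = -2 + x**2
B(S, T) = (S + T)**2/2
J(Y) = (-3 + Y)**2/2
k(s, N) = 2/413 (k(s, N) = 1/((-3 + 12)**2/2 + 166) = 1/((1/2)*9**2 + 166) = 1/((1/2)*81 + 166) = 1/(81/2 + 166) = 1/(413/2) = 2/413)
k(u(1), g(c)) - 48887 = 2/413 - 48887 = -20190329/413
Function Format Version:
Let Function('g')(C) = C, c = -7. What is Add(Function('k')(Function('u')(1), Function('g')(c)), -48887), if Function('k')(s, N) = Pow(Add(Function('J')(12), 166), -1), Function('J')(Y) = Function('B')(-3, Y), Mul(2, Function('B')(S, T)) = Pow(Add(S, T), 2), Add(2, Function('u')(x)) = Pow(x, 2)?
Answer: Rational(-20190329, 413) ≈ -48887.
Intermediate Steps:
Function('u')(x) = Add(-2, Pow(x, 2))
Function('B')(S, T) = Mul(Rational(1, 2), Pow(Add(S, T), 2))
Function('J')(Y) = Mul(Rational(1, 2), Pow(Add(-3, Y), 2))
Function('k')(s, N) = Rational(2, 413) (Function('k')(s, N) = Pow(Add(Mul(Rational(1, 2), Pow(Add(-3, 12), 2)), 166), -1) = Pow(Add(Mul(Rational(1, 2), Pow(9, 2)), 166), -1) = Pow(Add(Mul(Rational(1, 2), 81), 166), -1) = Pow(Add(Rational(81, 2), 166), -1) = Pow(Rational(413, 2), -1) = Rational(2, 413))
Add(Function('k')(Function('u')(1), Function('g')(c)), -48887) = Add(Rational(2, 413), -48887) = Rational(-20190329, 413)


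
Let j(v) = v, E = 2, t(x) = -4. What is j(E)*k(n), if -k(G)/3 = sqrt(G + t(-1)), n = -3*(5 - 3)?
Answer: -6*I*sqrt(10) ≈ -18.974*I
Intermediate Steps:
n = -6 (n = -3*2 = -6)
k(G) = -3*sqrt(-4 + G) (k(G) = -3*sqrt(G - 4) = -3*sqrt(-4 + G))
j(E)*k(n) = 2*(-3*sqrt(-4 - 6)) = 2*(-3*I*sqrt(10)) = -6*I*sqrt(10)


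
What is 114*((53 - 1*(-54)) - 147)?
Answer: -4560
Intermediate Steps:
114*((53 - 1*(-54)) - 147) = 114*((53 + 54) - 147) = 114*(107 - 147) = 114*(-40) = -4560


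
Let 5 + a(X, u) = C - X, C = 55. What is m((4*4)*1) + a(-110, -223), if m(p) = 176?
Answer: 336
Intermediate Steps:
a(X, u) = 50 - X (a(X, u) = -5 + (55 - X) = 50 - X)
m((4*4)*1) + a(-110, -223) = 176 + (50 - 1*(-110)) = 176 + (50 + 110) = 176 + 160 = 336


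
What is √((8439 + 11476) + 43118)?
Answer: √63033 ≈ 251.06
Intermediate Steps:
√((8439 + 11476) + 43118) = √(19915 + 43118) = √63033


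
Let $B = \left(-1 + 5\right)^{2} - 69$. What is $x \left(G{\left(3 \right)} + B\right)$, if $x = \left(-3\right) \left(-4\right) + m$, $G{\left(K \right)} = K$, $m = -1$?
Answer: $-550$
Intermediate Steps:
$B = -53$ ($B = 4^{2} - 69 = 16 - 69 = -53$)
$x = 11$ ($x = \left(-3\right) \left(-4\right) - 1 = 12 - 1 = 11$)
$x \left(G{\left(3 \right)} + B\right) = 11 \left(3 - 53\right) = 11 \left(-50\right) = -550$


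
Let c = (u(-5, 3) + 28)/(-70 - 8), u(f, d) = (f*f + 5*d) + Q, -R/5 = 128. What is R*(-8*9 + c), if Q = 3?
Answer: 1819840/39 ≈ 46663.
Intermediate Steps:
R = -640 (R = -5*128 = -640)
u(f, d) = 3 + f² + 5*d (u(f, d) = (f*f + 5*d) + 3 = (f² + 5*d) + 3 = 3 + f² + 5*d)
c = -71/78 (c = ((3 + (-5)² + 5*3) + 28)/(-70 - 8) = ((3 + 25 + 15) + 28)/(-78) = (43 + 28)*(-1/78) = 71*(-1/78) = -71/78 ≈ -0.91026)
R*(-8*9 + c) = -640*(-8*9 - 71/78) = -640*(-72 - 71/78) = -640*(-5687/78) = 1819840/39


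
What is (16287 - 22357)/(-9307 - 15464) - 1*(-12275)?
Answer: 304070095/24771 ≈ 12275.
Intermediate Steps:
(16287 - 22357)/(-9307 - 15464) - 1*(-12275) = -6070/(-24771) + 12275 = -6070*(-1/24771) + 12275 = 6070/24771 + 12275 = 304070095/24771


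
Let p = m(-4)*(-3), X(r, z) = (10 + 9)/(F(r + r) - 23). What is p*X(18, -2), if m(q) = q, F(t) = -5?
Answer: -57/7 ≈ -8.1429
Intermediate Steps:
X(r, z) = -19/28 (X(r, z) = (10 + 9)/(-5 - 23) = 19/(-28) = 19*(-1/28) = -19/28)
p = 12 (p = -4*(-3) = 12)
p*X(18, -2) = 12*(-19/28) = -57/7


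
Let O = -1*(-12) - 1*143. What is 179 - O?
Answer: 310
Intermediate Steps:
O = -131 (O = 12 - 143 = -131)
179 - O = 179 - 1*(-131) = 179 + 131 = 310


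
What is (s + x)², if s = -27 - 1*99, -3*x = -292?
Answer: 7396/9 ≈ 821.78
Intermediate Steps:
x = 292/3 (x = -⅓*(-292) = 292/3 ≈ 97.333)
s = -126 (s = -27 - 99 = -126)
(s + x)² = (-126 + 292/3)² = (-86/3)² = 7396/9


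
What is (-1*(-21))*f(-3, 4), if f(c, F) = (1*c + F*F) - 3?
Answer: 210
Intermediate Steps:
f(c, F) = -3 + c + F² (f(c, F) = (c + F²) - 3 = -3 + c + F²)
(-1*(-21))*f(-3, 4) = (-1*(-21))*(-3 - 3 + 4²) = 21*(-3 - 3 + 16) = 21*10 = 210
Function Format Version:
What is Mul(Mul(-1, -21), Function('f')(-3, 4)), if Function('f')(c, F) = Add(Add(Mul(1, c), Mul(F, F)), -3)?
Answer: 210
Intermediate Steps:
Function('f')(c, F) = Add(-3, c, Pow(F, 2)) (Function('f')(c, F) = Add(Add(c, Pow(F, 2)), -3) = Add(-3, c, Pow(F, 2)))
Mul(Mul(-1, -21), Function('f')(-3, 4)) = Mul(Mul(-1, -21), Add(-3, -3, Pow(4, 2))) = Mul(21, Add(-3, -3, 16)) = Mul(21, 10) = 210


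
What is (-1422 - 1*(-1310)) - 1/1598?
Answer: -178977/1598 ≈ -112.00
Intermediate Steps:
(-1422 - 1*(-1310)) - 1/1598 = (-1422 + 1310) - 1*1/1598 = -112 - 1/1598 = -178977/1598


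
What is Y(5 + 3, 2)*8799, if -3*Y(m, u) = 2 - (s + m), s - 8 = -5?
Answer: 26397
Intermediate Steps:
s = 3 (s = 8 - 5 = 3)
Y(m, u) = ⅓ + m/3 (Y(m, u) = -(2 - (3 + m))/3 = -(2 + (-3 - m))/3 = -(-1 - m)/3 = ⅓ + m/3)
Y(5 + 3, 2)*8799 = (⅓ + (5 + 3)/3)*8799 = (⅓ + (⅓)*8)*8799 = (⅓ + 8/3)*8799 = 3*8799 = 26397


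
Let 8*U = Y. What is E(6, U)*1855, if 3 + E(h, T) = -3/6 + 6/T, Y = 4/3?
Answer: 120575/2 ≈ 60288.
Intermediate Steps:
Y = 4/3 (Y = 4*(⅓) = 4/3 ≈ 1.3333)
U = ⅙ (U = (⅛)*(4/3) = ⅙ ≈ 0.16667)
E(h, T) = -7/2 + 6/T (E(h, T) = -3 + (-3/6 + 6/T) = -3 + (-3*⅙ + 6/T) = -3 + (-½ + 6/T) = -7/2 + 6/T)
E(6, U)*1855 = (-7/2 + 6/(⅙))*1855 = (-7/2 + 6*6)*1855 = (-7/2 + 36)*1855 = (65/2)*1855 = 120575/2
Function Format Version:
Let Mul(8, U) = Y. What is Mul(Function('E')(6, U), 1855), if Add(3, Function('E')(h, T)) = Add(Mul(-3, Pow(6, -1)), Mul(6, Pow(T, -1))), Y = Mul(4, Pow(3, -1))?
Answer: Rational(120575, 2) ≈ 60288.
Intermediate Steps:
Y = Rational(4, 3) (Y = Mul(4, Rational(1, 3)) = Rational(4, 3) ≈ 1.3333)
U = Rational(1, 6) (U = Mul(Rational(1, 8), Rational(4, 3)) = Rational(1, 6) ≈ 0.16667)
Function('E')(h, T) = Add(Rational(-7, 2), Mul(6, Pow(T, -1))) (Function('E')(h, T) = Add(-3, Add(Mul(-3, Pow(6, -1)), Mul(6, Pow(T, -1)))) = Add(-3, Add(Mul(-3, Rational(1, 6)), Mul(6, Pow(T, -1)))) = Add(-3, Add(Rational(-1, 2), Mul(6, Pow(T, -1)))) = Add(Rational(-7, 2), Mul(6, Pow(T, -1))))
Mul(Function('E')(6, U), 1855) = Mul(Add(Rational(-7, 2), Mul(6, Pow(Rational(1, 6), -1))), 1855) = Mul(Add(Rational(-7, 2), Mul(6, 6)), 1855) = Mul(Add(Rational(-7, 2), 36), 1855) = Mul(Rational(65, 2), 1855) = Rational(120575, 2)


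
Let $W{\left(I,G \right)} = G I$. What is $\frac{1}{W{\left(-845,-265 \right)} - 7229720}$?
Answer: $- \frac{1}{7005795} \approx -1.4274 \cdot 10^{-7}$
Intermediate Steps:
$\frac{1}{W{\left(-845,-265 \right)} - 7229720} = \frac{1}{\left(-265\right) \left(-845\right) - 7229720} = \frac{1}{223925 - 7229720} = \frac{1}{-7005795} = - \frac{1}{7005795}$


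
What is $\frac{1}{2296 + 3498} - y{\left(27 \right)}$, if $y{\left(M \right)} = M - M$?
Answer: $\frac{1}{5794} \approx 0.00017259$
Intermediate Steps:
$y{\left(M \right)} = 0$
$\frac{1}{2296 + 3498} - y{\left(27 \right)} = \frac{1}{2296 + 3498} - 0 = \frac{1}{5794} + 0 = \frac{1}{5794}$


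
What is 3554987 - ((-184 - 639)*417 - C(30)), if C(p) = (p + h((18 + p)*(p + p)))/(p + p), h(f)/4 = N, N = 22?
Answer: 116945399/30 ≈ 3.8982e+6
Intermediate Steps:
h(f) = 88 (h(f) = 4*22 = 88)
C(p) = (88 + p)/(2*p) (C(p) = (p + 88)/(p + p) = (88 + p)/((2*p)) = (88 + p)*(1/(2*p)) = (88 + p)/(2*p))
3554987 - ((-184 - 639)*417 - C(30)) = 3554987 - ((-184 - 639)*417 - (88 + 30)/(2*30)) = 3554987 - (-823*417 - 118/(2*30)) = 3554987 - (-343191 - 1*59/30) = 3554987 - (-343191 - 59/30) = 3554987 - 1*(-10295789/30) = 3554987 + 10295789/30 = 116945399/30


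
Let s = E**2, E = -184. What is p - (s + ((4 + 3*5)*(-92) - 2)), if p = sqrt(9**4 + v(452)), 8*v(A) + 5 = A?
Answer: -32106 + sqrt(105870)/4 ≈ -32025.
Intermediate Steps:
v(A) = -5/8 + A/8
s = 33856 (s = (-184)**2 = 33856)
p = sqrt(105870)/4 (p = sqrt(9**4 + (-5/8 + (1/8)*452)) = sqrt(6561 + (-5/8 + 113/2)) = sqrt(6561 + 447/8) = sqrt(52935/8) = sqrt(105870)/4 ≈ 81.344)
p - (s + ((4 + 3*5)*(-92) - 2)) = sqrt(105870)/4 - (33856 + ((4 + 3*5)*(-92) - 2)) = sqrt(105870)/4 - (33856 + ((4 + 15)*(-92) - 2)) = sqrt(105870)/4 - (33856 + (19*(-92) - 2)) = sqrt(105870)/4 - (33856 + (-1748 - 2)) = sqrt(105870)/4 - (33856 - 1750) = sqrt(105870)/4 - 1*32106 = sqrt(105870)/4 - 32106 = -32106 + sqrt(105870)/4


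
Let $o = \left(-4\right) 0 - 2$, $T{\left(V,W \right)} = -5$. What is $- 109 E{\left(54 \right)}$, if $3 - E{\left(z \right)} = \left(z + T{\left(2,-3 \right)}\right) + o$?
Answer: $4796$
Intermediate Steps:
$o = -2$ ($o = 0 - 2 = -2$)
$E{\left(z \right)} = 10 - z$ ($E{\left(z \right)} = 3 - \left(\left(z - 5\right) - 2\right) = 3 - \left(\left(-5 + z\right) - 2\right) = 3 - \left(-7 + z\right) = 10 - z$)
$- 109 E{\left(54 \right)} = - 109 \left(10 - 54\right) = \left(-109\right) \left(-44\right) = 4796$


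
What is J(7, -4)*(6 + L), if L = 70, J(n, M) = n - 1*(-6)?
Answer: 988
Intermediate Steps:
J(n, M) = 6 + n (J(n, M) = n + 6 = 6 + n)
J(7, -4)*(6 + L) = (6 + 7)*(6 + 70) = 13*76 = 988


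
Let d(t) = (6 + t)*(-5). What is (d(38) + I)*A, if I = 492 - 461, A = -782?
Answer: 147798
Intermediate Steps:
I = 31
d(t) = -30 - 5*t
(d(38) + I)*A = ((-30 - 5*38) + 31)*(-782) = ((-30 - 190) + 31)*(-782) = (-220 + 31)*(-782) = -189*(-782) = 147798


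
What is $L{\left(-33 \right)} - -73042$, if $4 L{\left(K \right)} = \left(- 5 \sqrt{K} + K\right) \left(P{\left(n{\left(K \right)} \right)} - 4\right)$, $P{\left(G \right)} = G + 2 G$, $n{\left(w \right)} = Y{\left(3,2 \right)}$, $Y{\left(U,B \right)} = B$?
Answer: $\frac{146051}{2} - \frac{5 i \sqrt{33}}{2} \approx 73026.0 - 14.361 i$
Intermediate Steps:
$n{\left(w \right)} = 2$
$P{\left(G \right)} = 3 G$
$L{\left(K \right)} = \frac{K}{2} - \frac{5 \sqrt{K}}{2}$ ($L{\left(K \right)} = \frac{\left(- 5 \sqrt{K} + K\right) \left(3 \cdot 2 - 4\right)}{4} = \frac{\left(K - 5 \sqrt{K}\right) \left(6 - 4\right)}{4} = \frac{\left(K - 5 \sqrt{K}\right) 2}{4} = \frac{- 10 \sqrt{K} + 2 K}{4} = \frac{K}{2} - \frac{5 \sqrt{K}}{2}$)
$L{\left(-33 \right)} - -73042 = \left(\frac{1}{2} \left(-33\right) - \frac{5 \sqrt{-33}}{2}\right) - -73042 = \left(- \frac{33}{2} - \frac{5 i \sqrt{33}}{2}\right) + 73042 = \frac{146051}{2} - \frac{5 i \sqrt{33}}{2}$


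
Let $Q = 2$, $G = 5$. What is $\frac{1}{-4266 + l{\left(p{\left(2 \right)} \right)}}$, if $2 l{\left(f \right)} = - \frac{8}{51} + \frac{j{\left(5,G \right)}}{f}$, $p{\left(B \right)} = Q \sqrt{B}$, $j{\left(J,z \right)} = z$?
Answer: $- \frac{71014848}{302954898355} - \frac{10404 \sqrt{2}}{302954898355} \approx -0.00023446$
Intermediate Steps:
$p{\left(B \right)} = 2 \sqrt{B}$
$l{\left(f \right)} = - \frac{4}{51} + \frac{5}{2 f}$ ($l{\left(f \right)} = \frac{- \frac{8}{51} + \frac{5}{f}}{2} = - \frac{4}{51} + \frac{5}{2 f}$)
$\frac{1}{-4266 + l{\left(p{\left(2 \right)} \right)}} = \frac{1}{-4266 + \frac{255 - 8 \cdot 2 \sqrt{2}}{102 \cdot 2 \sqrt{2}}} = \frac{1}{-4266 + \frac{\frac{\sqrt{2}}{4} \left(255 - 16 \sqrt{2}\right)}{102}} = \frac{1}{-4266 + \frac{\sqrt{2} \left(255 - 16 \sqrt{2}\right)}{408}}$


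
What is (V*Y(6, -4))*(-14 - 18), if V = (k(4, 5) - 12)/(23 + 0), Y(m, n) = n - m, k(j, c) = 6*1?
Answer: -1920/23 ≈ -83.478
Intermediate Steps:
k(j, c) = 6
V = -6/23 (V = (6 - 12)/(23 + 0) = -6/23 ≈ -0.26087)
(V*Y(6, -4))*(-14 - 18) = (-6*(-4 - 1*6)/23)*(-14 - 18) = -6*(-4 - 6)/23*(-32) = -6/23*(-10)*(-32) = (60/23)*(-32) = -1920/23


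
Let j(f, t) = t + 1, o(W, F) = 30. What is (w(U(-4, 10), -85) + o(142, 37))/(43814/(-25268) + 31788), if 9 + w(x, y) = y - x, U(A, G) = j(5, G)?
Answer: -189510/80317537 ≈ -0.0023595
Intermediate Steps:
j(f, t) = 1 + t
U(A, G) = 1 + G
w(x, y) = -9 + y - x (w(x, y) = -9 + (y - x) = -9 + y - x)
(w(U(-4, 10), -85) + o(142, 37))/(43814/(-25268) + 31788) = ((-9 - 85 - (1 + 10)) + 30)/(43814/(-25268) + 31788) = ((-9 - 85 - 1*11) + 30)/(43814*(-1/25268) + 31788) = ((-9 - 85 - 11) + 30)/(-21907/12634 + 31788) = (-105 + 30)/(401587685/12634) = -75*12634/401587685 = -189510/80317537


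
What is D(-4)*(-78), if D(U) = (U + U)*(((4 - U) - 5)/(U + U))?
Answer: -234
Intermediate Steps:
D(U) = -1 - U (D(U) = (2*U)*((-1 - U)/((2*U))) = (2*U)*((-1 - U)*(1/(2*U))) = (2*U)*((-1 - U)/(2*U)) = -1 - U)
D(-4)*(-78) = (-1 - 1*(-4))*(-78) = (-1 + 4)*(-78) = 3*(-78) = -234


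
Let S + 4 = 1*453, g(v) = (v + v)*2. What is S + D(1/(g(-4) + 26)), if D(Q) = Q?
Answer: 4491/10 ≈ 449.10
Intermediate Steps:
g(v) = 4*v (g(v) = (2*v)*2 = 4*v)
S = 449 (S = -4 + 1*453 = -4 + 453 = 449)
S + D(1/(g(-4) + 26)) = 449 + 1/(4*(-4) + 26) = 449 + 1/(-16 + 26) = 449 + 1/10 = 449 + ⅒ = 4491/10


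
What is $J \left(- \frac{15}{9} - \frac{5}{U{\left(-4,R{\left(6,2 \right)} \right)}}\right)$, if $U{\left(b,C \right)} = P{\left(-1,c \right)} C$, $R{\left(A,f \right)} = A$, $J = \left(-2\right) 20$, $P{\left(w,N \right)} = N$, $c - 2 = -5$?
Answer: $\frac{500}{9} \approx 55.556$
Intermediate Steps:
$c = -3$ ($c = 2 - 5 = -3$)
$J = -40$
$U{\left(b,C \right)} = - 3 C$
$J \left(- \frac{15}{9} - \frac{5}{U{\left(-4,R{\left(6,2 \right)} \right)}}\right) = - 40 \left(- \frac{15}{9} - \frac{5}{\left(-3\right) 6}\right) = - 40 \left(\left(-15\right) \frac{1}{9} - \frac{5}{-18}\right) = - 40 \left(- \frac{5}{3} - - \frac{5}{18}\right) = - 40 \left(- \frac{5}{3} + \frac{5}{18}\right) = \left(-40\right) \left(- \frac{25}{18}\right) = \frac{500}{9}$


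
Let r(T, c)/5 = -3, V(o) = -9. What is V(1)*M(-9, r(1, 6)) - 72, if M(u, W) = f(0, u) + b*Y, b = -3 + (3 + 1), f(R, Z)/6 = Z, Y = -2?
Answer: 432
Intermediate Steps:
r(T, c) = -15 (r(T, c) = 5*(-3) = -15)
f(R, Z) = 6*Z
b = 1 (b = -3 + 4 = 1)
M(u, W) = -2 + 6*u (M(u, W) = 6*u + 1*(-2) = 6*u - 2 = -2 + 6*u)
V(1)*M(-9, r(1, 6)) - 72 = -9*(-2 + 6*(-9)) - 72 = -9*(-2 - 54) - 72 = -9*(-56) - 72 = 504 - 72 = 432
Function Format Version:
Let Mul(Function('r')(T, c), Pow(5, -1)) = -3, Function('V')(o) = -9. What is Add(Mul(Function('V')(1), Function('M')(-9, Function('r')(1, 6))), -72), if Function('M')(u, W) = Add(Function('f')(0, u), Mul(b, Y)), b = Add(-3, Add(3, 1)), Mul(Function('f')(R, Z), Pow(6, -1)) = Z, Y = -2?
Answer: 432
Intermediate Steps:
Function('r')(T, c) = -15 (Function('r')(T, c) = Mul(5, -3) = -15)
Function('f')(R, Z) = Mul(6, Z)
b = 1 (b = Add(-3, 4) = 1)
Function('M')(u, W) = Add(-2, Mul(6, u)) (Function('M')(u, W) = Add(Mul(6, u), Mul(1, -2)) = Add(Mul(6, u), -2) = Add(-2, Mul(6, u)))
Add(Mul(Function('V')(1), Function('M')(-9, Function('r')(1, 6))), -72) = Add(Mul(-9, Add(-2, Mul(6, -9))), -72) = Add(Mul(-9, Add(-2, -54)), -72) = Add(Mul(-9, -56), -72) = Add(504, -72) = 432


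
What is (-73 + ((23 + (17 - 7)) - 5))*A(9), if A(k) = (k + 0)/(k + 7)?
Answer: -405/16 ≈ -25.313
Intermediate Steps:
A(k) = k/(7 + k)
(-73 + ((23 + (17 - 7)) - 5))*A(9) = (-73 + ((23 + (17 - 7)) - 5))*(9/(7 + 9)) = (-73 + ((23 + 10) - 5))*(9/16) = (-73 + (33 - 5))*(9*(1/16)) = (-73 + 28)*(9/16) = -45*9/16 = -405/16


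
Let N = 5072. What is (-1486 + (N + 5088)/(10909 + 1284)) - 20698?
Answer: -270479352/12193 ≈ -22183.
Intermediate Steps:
(-1486 + (N + 5088)/(10909 + 1284)) - 20698 = (-1486 + (5072 + 5088)/(10909 + 1284)) - 20698 = (-1486 + 10160/12193) - 20698 = -18108638/12193 - 20698 = -270479352/12193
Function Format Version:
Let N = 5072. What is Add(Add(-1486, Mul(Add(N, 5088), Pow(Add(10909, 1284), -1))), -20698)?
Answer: Rational(-270479352, 12193) ≈ -22183.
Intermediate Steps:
Add(Add(-1486, Mul(Add(N, 5088), Pow(Add(10909, 1284), -1))), -20698) = Add(Add(-1486, Mul(Add(5072, 5088), Pow(Add(10909, 1284), -1))), -20698) = Add(Add(-1486, Mul(10160, Pow(12193, -1))), -20698) = Add(Add(-1486, Mul(10160, Rational(1, 12193))), -20698) = Add(Add(-1486, Rational(10160, 12193)), -20698) = Add(Rational(-18108638, 12193), -20698) = Rational(-270479352, 12193)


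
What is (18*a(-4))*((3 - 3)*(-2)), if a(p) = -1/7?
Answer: 0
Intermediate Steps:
a(p) = -⅐ (a(p) = -1*⅐ = -⅐)
(18*a(-4))*((3 - 3)*(-2)) = (18*(-⅐))*((3 - 3)*(-2)) = -0*(-2) = -18/7*0 = 0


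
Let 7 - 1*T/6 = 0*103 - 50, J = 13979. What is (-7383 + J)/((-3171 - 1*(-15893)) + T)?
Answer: 1649/3266 ≈ 0.50490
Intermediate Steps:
T = 342 (T = 42 - 6*(0*103 - 50) = 42 - 6*(0 - 50) = 42 - 6*(-50) = 42 + 300 = 342)
(-7383 + J)/((-3171 - 1*(-15893)) + T) = (-7383 + 13979)/((-3171 - 1*(-15893)) + 342) = 6596/((-3171 + 15893) + 342) = 6596/(12722 + 342) = 6596/13064 = 6596*(1/13064) = 1649/3266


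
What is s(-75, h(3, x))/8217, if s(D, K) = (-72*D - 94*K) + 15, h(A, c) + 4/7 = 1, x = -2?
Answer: 12541/19173 ≈ 0.65410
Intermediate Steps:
h(A, c) = 3/7 (h(A, c) = -4/7 + 1 = 3/7)
s(D, K) = 15 - 94*K - 72*D (s(D, K) = (-94*K - 72*D) + 15 = 15 - 94*K - 72*D)
s(-75, h(3, x))/8217 = (15 - 94*3/7 - 72*(-75))/8217 = (15 - 282/7 + 5400)*(1/8217) = (37623/7)*(1/8217) = 12541/19173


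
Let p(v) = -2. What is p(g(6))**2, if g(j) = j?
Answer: 4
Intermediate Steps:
p(g(6))**2 = (-2)**2 = 4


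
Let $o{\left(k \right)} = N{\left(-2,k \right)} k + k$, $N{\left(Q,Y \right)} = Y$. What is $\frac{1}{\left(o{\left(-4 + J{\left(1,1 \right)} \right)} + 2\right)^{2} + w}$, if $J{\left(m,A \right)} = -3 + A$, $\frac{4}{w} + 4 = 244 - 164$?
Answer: $\frac{19}{19457} \approx 0.00097651$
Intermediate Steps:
$w = \frac{1}{19}$ ($w = \frac{4}{-4 + \left(244 - 164\right)} = \frac{4}{-4 + 80} = \frac{4}{76} = 4 \cdot \frac{1}{76} = \frac{1}{19} \approx 0.052632$)
$o{\left(k \right)} = k + k^{2}$ ($o{\left(k \right)} = k k + k = k^{2} + k = k + k^{2}$)
$\frac{1}{\left(o{\left(-4 + J{\left(1,1 \right)} \right)} + 2\right)^{2} + w} = \frac{1}{\left(\left(-4 + \left(-3 + 1\right)\right) \left(1 + \left(-4 + \left(-3 + 1\right)\right)\right) + 2\right)^{2} + \frac{1}{19}} = \frac{1}{\left(\left(-4 - 2\right) \left(1 - 6\right) + 2\right)^{2} + \frac{1}{19}} = \frac{1}{\left(- 6 \left(1 - 6\right) + 2\right)^{2} + \frac{1}{19}} = \frac{1}{\left(\left(-6\right) \left(-5\right) + 2\right)^{2} + \frac{1}{19}} = \frac{1}{\left(30 + 2\right)^{2} + \frac{1}{19}} = \frac{1}{32^{2} + \frac{1}{19}} = \frac{1}{1024 + \frac{1}{19}} = \frac{1}{\frac{19457}{19}} = \frac{19}{19457}$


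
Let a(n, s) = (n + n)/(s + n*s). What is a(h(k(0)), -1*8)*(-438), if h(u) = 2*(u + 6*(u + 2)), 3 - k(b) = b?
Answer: 7227/67 ≈ 107.87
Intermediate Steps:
k(b) = 3 - b
h(u) = 24 + 14*u (h(u) = 2*(u + 6*(2 + u)) = 2*(u + (12 + 6*u)) = 2*(12 + 7*u) = 24 + 14*u)
a(n, s) = 2*n/(s + n*s) (a(n, s) = (2*n)/(s + n*s) = 2*n/(s + n*s))
a(h(k(0)), -1*8)*(-438) = (2*(24 + 14*(3 - 1*0))/(((-1*8))*(1 + (24 + 14*(3 - 1*0)))))*(-438) = (2*(24 + 14*(3 + 0))/(-8*(1 + (24 + 14*(3 + 0)))))*(-438) = (2*(24 + 14*3)*(-1/8)/(1 + (24 + 14*3)))*(-438) = (2*(24 + 42)*(-1/8)/(1 + (24 + 42)))*(-438) = (2*66*(-1/8)/(1 + 66))*(-438) = (2*66*(-1/8)/67)*(-438) = (2*66*(-1/8)*(1/67))*(-438) = -33/134*(-438) = 7227/67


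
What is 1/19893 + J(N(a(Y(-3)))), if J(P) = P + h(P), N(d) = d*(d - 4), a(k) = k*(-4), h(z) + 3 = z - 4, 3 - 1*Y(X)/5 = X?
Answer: 591876430/19893 ≈ 29753.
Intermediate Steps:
Y(X) = 15 - 5*X
h(z) = -7 + z (h(z) = -3 + (z - 4) = -3 + (-4 + z) = -7 + z)
a(k) = -4*k
N(d) = d*(-4 + d)
J(P) = -7 + 2*P (J(P) = P + (-7 + P) = -7 + 2*P)
1/19893 + J(N(a(Y(-3)))) = 1/19893 + (-7 + 2*((-4*(15 - 5*(-3)))*(-4 - 4*(15 - 5*(-3))))) = 1/19893 + (-7 + 2*((-4*(15 + 15))*(-4 - 4*(15 + 15)))) = 1/19893 + (-7 + 2*((-4*30)*(-4 - 4*30))) = 1/19893 + (-7 + 2*(-120*(-4 - 120))) = 1/19893 + (-7 + 2*(-120*(-124))) = 1/19893 + (-7 + 2*14880) = 1/19893 + (-7 + 29760) = 1/19893 + 29753 = 591876430/19893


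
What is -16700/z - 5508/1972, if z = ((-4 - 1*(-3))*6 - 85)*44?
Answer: 39994/29029 ≈ 1.3777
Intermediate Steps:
z = -4004 (z = ((-4 + 3)*6 - 85)*44 = (-1*6 - 85)*44 = (-6 - 85)*44 = -91*44 = -4004)
-16700/z - 5508/1972 = -16700/(-4004) - 5508/1972 = -16700*(-1/4004) - 5508*1/1972 = 4175/1001 - 81/29 = 39994/29029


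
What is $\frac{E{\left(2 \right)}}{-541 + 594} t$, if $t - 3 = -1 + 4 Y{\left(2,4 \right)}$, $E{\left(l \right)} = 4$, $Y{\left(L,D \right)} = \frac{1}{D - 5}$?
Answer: $- \frac{8}{53} \approx -0.15094$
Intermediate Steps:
$Y{\left(L,D \right)} = \frac{1}{-5 + D}$
$t = -2$ ($t = 3 + \left(-1 + \frac{4}{-5 + 4}\right) = 3 + \left(-1 + \frac{4}{-1}\right) = 3 + \left(-1 + 4 \left(-1\right)\right) = 3 - 5 = -2$)
$\frac{E{\left(2 \right)}}{-541 + 594} t = \frac{1}{-541 + 594} \cdot 4 \left(-2\right) = \frac{1}{53} \cdot 4 \left(-2\right) = \frac{4}{53} \left(-2\right) = - \frac{8}{53}$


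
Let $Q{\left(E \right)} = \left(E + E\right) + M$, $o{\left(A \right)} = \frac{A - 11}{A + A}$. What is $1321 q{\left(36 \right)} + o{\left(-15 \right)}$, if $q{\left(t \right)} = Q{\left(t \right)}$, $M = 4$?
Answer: $\frac{1505953}{15} \approx 1.004 \cdot 10^{5}$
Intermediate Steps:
$o{\left(A \right)} = \frac{-11 + A}{2 A}$
$Q{\left(E \right)} = 4 + 2 E$ ($Q{\left(E \right)} = \left(E + E\right) + 4 = 2 E + 4 = 4 + 2 E$)
$q{\left(t \right)} = 4 + 2 t$
$1321 q{\left(36 \right)} + o{\left(-15 \right)} = 1321 \left(4 + 2 \cdot 36\right) + \frac{-11 - 15}{2 \left(-15\right)} = 1321 \left(4 + 72\right) + \frac{1}{2} \left(- \frac{1}{15}\right) \left(-26\right) = 1321 \cdot 76 + \frac{13}{15} = 100396 + \frac{13}{15} = \frac{1505953}{15}$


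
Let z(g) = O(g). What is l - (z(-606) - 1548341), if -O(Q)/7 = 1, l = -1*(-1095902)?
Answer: 2644250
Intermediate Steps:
l = 1095902
O(Q) = -7 (O(Q) = -7*1 = -7)
z(g) = -7
l - (z(-606) - 1548341) = 1095902 - (-7 - 1548341) = 1095902 - 1*(-1548348) = 1095902 + 1548348 = 2644250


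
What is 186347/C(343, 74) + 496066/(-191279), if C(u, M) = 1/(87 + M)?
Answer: 5738726621827/191279 ≈ 3.0002e+7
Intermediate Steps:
186347/C(343, 74) + 496066/(-191279) = 186347/(1/(87 + 74)) + 496066/(-191279) = 186347/(1/161) + 496066*(-1/191279) = 186347/(1/161) - 496066/191279 = 186347*161 - 496066/191279 = 30001867 - 496066/191279 = 5738726621827/191279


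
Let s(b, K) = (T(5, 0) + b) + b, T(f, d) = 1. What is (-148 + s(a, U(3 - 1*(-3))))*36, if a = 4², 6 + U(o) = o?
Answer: -4140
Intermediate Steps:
U(o) = -6 + o
a = 16
s(b, K) = 1 + 2*b (s(b, K) = (1 + b) + b = 1 + 2*b)
(-148 + s(a, U(3 - 1*(-3))))*36 = (-148 + (1 + 2*16))*36 = (-148 + (1 + 32))*36 = (-148 + 33)*36 = -115*36 = -4140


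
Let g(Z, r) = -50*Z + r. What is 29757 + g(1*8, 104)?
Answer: 29461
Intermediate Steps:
g(Z, r) = r - 50*Z
29757 + g(1*8, 104) = 29757 + (104 - 50*8) = 29757 + (104 - 400) = 29757 - 296 = 29461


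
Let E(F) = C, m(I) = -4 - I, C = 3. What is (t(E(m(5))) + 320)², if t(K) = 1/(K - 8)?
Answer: 2556801/25 ≈ 1.0227e+5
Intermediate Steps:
E(F) = 3
t(K) = 1/(-8 + K)
(t(E(m(5))) + 320)² = (1/(-8 + 3) + 320)² = (1/(-5) + 320)² = (-⅕ + 320)² = (1599/5)² = 2556801/25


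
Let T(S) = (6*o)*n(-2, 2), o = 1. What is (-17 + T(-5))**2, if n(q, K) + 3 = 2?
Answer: 529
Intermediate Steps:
n(q, K) = -1 (n(q, K) = -3 + 2 = -1)
T(S) = -6 (T(S) = (6*1)*(-1) = 6*(-1) = -6)
(-17 + T(-5))**2 = (-17 - 6)**2 = (-23)**2 = 529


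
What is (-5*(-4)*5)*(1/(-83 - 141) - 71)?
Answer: -397625/56 ≈ -7100.4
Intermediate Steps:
(-5*(-4)*5)*(1/(-83 - 141) - 71) = (20*5)*(1/(-224) - 71) = 100*(-1/224 - 71) = 100*(-15905/224) = -397625/56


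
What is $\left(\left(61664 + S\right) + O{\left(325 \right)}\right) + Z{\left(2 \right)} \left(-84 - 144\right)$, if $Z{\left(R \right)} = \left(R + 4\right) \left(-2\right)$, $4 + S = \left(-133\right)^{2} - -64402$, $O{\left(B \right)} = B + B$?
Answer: $147137$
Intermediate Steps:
$O{\left(B \right)} = 2 B$
$S = 82087$ ($S = -4 + \left(\left(-133\right)^{2} - -64402\right) = -4 + \left(17689 + 64402\right) = -4 + 82091 = 82087$)
$Z{\left(R \right)} = -8 - 2 R$ ($Z{\left(R \right)} = \left(4 + R\right) \left(-2\right) = -8 - 2 R$)
$\left(\left(61664 + S\right) + O{\left(325 \right)}\right) + Z{\left(2 \right)} \left(-84 - 144\right) = \left(\left(61664 + 82087\right) + 2 \cdot 325\right) + \left(-8 - 4\right) \left(-84 - 144\right) = \left(143751 + 650\right) + \left(-8 - 4\right) \left(-228\right) = 144401 - -2736 = 144401 + 2736 = 147137$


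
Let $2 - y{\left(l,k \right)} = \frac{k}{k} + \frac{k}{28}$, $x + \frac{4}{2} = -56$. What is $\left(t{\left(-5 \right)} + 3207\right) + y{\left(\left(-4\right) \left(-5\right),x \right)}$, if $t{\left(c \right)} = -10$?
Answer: $\frac{44801}{14} \approx 3200.1$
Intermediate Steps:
$x = -58$ ($x = -2 - 56 = -58$)
$y{\left(l,k \right)} = 1 - \frac{k}{28}$ ($y{\left(l,k \right)} = 2 - \left(\frac{k}{k} + \frac{k}{28}\right) = 2 - \left(1 + k \frac{1}{28}\right) = 2 - \left(1 + \frac{k}{28}\right) = 1 - \frac{k}{28}$)
$\left(t{\left(-5 \right)} + 3207\right) + y{\left(\left(-4\right) \left(-5\right),x \right)} = \left(-10 + 3207\right) + \left(1 - - \frac{29}{14}\right) = 3197 + \left(1 + \frac{29}{14}\right) = 3197 + \frac{43}{14} = \frac{44801}{14}$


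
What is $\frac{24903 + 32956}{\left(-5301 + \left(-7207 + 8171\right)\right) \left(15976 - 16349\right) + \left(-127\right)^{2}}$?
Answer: $\frac{57859}{1633830} \approx 0.035413$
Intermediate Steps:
$\frac{24903 + 32956}{\left(-5301 + \left(-7207 + 8171\right)\right) \left(15976 - 16349\right) + \left(-127\right)^{2}} = \frac{57859}{\left(-5301 + 964\right) \left(-373\right) + 16129} = \frac{57859}{\left(-4337\right) \left(-373\right) + 16129} = \frac{57859}{1617701 + 16129} = \frac{57859}{1633830}$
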